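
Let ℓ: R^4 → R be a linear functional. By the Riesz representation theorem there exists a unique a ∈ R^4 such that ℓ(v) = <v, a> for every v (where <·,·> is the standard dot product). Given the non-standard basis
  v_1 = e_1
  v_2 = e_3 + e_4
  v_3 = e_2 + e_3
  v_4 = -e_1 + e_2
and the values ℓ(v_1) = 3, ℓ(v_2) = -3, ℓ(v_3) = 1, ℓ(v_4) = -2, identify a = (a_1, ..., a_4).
a = (3, 1, 0, -3)

Write a = (a_1, ..., a_4) in the standard basis. For each basis vector v_i, ℓ(v_i) = <v_i, a> is a linear equation in the a_j's. Collect the n equations into a matrix system V a = ℓ, where row i of V is v_i (expressed in the standard basis). Since V is invertible (lower-triangular with 1s on the diagonal, up to permutation), solve by back-substitution:
  V =
[[1, 0, 0, 0],
 [0, 0, 1, 1],
 [0, 1, 1, 0],
 [-1, 1, 0, 0]]
  V a = (3, -3, 1, -2)
Solving gives a = (3, 1, 0, -3).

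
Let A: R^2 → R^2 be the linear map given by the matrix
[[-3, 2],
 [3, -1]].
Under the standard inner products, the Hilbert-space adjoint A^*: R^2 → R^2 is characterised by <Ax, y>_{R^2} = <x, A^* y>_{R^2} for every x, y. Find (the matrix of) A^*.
A^* = A^T =
[[-3, 3],
 [2, -1]]

For real matrices with standard dot products, the defining identity <Ax, y> = <x, A^* y> gives (Ax)^T y = x^T (A^*) y, i.e. x^T A^T y = x^T (A^*) y. Since this holds for all x, y, we must have A^* = A^T. Therefore
A^* =
[[-3, 3],
 [2, -1]].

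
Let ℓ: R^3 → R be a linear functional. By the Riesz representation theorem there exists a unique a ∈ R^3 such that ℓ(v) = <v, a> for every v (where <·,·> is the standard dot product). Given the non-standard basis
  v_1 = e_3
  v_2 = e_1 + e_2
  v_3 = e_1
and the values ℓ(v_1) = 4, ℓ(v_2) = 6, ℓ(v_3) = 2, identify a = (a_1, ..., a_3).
a = (2, 4, 4)

Write a = (a_1, ..., a_3) in the standard basis. For each basis vector v_i, ℓ(v_i) = <v_i, a> is a linear equation in the a_j's. Collect the n equations into a matrix system V a = ℓ, where row i of V is v_i (expressed in the standard basis). Since V is invertible (lower-triangular with 1s on the diagonal, up to permutation), solve by back-substitution:
  V =
[[0, 0, 1],
 [1, 1, 0],
 [1, 0, 0]]
  V a = (4, 6, 2)
Solving gives a = (2, 4, 4).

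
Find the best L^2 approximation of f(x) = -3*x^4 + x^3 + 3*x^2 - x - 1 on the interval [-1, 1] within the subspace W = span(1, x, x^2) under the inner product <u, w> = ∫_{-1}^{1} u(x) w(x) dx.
g(x) = 3*x^2/7 - 2*x/5 - 26/35

The best approximation g ∈ W is the orthogonal projection of f onto W. Writing g = a_0 + a_1 x + a_2 x^2, the coefficients solve the normal equations G · a = b where
  G_{ij} = <φ_i, φ_j> and b_i = <f, φ_i>, with φ_0 = 1, φ_1 = x, φ_2 = x^2.
G =
  [2, 0, 2/3]
  [0, 2/3, 0]
  [2/3, 0, 2/5],
b = (-6/5, -4/15, -34/105).
Solving gives a_0 = -26/35, a_1 = -2/5, a_2 = 3/7, so
  g(x) = 3*x^2/7 - 2*x/5 - 26/35.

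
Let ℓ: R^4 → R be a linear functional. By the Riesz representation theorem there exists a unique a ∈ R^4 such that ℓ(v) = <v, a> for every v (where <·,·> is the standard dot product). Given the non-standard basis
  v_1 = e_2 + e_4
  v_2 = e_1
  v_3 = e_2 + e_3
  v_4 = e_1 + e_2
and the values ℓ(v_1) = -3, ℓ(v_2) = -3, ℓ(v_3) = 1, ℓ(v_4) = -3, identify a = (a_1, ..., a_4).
a = (-3, 0, 1, -3)

Write a = (a_1, ..., a_4) in the standard basis. For each basis vector v_i, ℓ(v_i) = <v_i, a> is a linear equation in the a_j's. Collect the n equations into a matrix system V a = ℓ, where row i of V is v_i (expressed in the standard basis). Since V is invertible (lower-triangular with 1s on the diagonal, up to permutation), solve by back-substitution:
  V =
[[0, 1, 0, 1],
 [1, 0, 0, 0],
 [0, 1, 1, 0],
 [1, 1, 0, 0]]
  V a = (-3, -3, 1, -3)
Solving gives a = (-3, 0, 1, -3).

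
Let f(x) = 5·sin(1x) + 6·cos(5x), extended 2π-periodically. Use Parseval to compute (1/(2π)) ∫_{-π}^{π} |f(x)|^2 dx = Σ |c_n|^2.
Σ |c_n|^2 = 61/2

Expand |f|^2 and use orthogonality of {sin(nx), cos(mx)} on [-π, π]:
  ∫_{-π}^{π} sin(nx)^2 dx = π, ∫ cos(mx)^2 dx = π, and cross terms integrate to 0.
So ∫_{-π}^{π} f(x)^2 dx = 5^2 · π + 6^2 · π = (25 + 36)π.
Divide by 2π: (25 + 36)/2 = 61/2.
By Parseval, this equals Σ |c_n|^2.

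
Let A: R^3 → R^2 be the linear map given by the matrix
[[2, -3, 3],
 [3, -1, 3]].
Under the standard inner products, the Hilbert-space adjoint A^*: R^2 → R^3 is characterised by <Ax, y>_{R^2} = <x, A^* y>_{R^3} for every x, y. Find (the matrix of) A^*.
A^* = A^T =
[[2, 3],
 [-3, -1],
 [3, 3]]

For real matrices with standard dot products, the defining identity <Ax, y> = <x, A^* y> gives (Ax)^T y = x^T (A^*) y, i.e. x^T A^T y = x^T (A^*) y. Since this holds for all x, y, we must have A^* = A^T. Therefore
A^* =
[[2, 3],
 [-3, -1],
 [3, 3]].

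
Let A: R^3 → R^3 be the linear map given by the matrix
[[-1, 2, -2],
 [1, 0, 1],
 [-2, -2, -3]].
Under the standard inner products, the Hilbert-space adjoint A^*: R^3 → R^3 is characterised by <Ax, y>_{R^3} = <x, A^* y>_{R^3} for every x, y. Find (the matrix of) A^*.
A^* = A^T =
[[-1, 1, -2],
 [2, 0, -2],
 [-2, 1, -3]]

For real matrices with standard dot products, the defining identity <Ax, y> = <x, A^* y> gives (Ax)^T y = x^T (A^*) y, i.e. x^T A^T y = x^T (A^*) y. Since this holds for all x, y, we must have A^* = A^T. Therefore
A^* =
[[-1, 1, -2],
 [2, 0, -2],
 [-2, 1, -3]].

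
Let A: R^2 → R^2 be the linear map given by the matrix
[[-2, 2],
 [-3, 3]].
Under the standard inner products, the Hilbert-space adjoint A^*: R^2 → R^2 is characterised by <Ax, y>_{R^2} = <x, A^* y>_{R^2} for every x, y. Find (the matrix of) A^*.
A^* = A^T =
[[-2, -3],
 [2, 3]]

For real matrices with standard dot products, the defining identity <Ax, y> = <x, A^* y> gives (Ax)^T y = x^T (A^*) y, i.e. x^T A^T y = x^T (A^*) y. Since this holds for all x, y, we must have A^* = A^T. Therefore
A^* =
[[-2, -3],
 [2, 3]].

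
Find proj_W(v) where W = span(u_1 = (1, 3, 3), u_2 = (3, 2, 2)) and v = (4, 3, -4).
proj_W(v) = (4, -1/2, -1/2)

Set up U = [u_1 | ... | u_2] ∈ R^(3×2). The projector onto W = col(U) is P = U (U^T U)^(-1) U^T.
Compute U^T U =
  [19, 15]
  [15, 17],
and U^T v = (1, 10).
Solve U^T U · c = U^T v for the coefficients: c = (-19/14, 25/14). The projection is proj_W(v) = U c.
Check: (v - proj_W(v)) · u_1 = 0  (should be 0).
Check: (v - proj_W(v)) · u_2 = 0  (should be 0).
Result: proj_W(v) = (4, -1/2, -1/2).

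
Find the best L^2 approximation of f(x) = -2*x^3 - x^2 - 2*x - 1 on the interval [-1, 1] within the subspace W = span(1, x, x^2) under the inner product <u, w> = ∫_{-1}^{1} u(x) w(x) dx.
g(x) = -x^2 - 16*x/5 - 1

The best approximation g ∈ W is the orthogonal projection of f onto W. Writing g = a_0 + a_1 x + a_2 x^2, the coefficients solve the normal equations G · a = b where
  G_{ij} = <φ_i, φ_j> and b_i = <f, φ_i>, with φ_0 = 1, φ_1 = x, φ_2 = x^2.
G =
  [2, 0, 2/3]
  [0, 2/3, 0]
  [2/3, 0, 2/5],
b = (-8/3, -32/15, -16/15).
Solving gives a_0 = -1, a_1 = -16/5, a_2 = -1, so
  g(x) = -x^2 - 16*x/5 - 1.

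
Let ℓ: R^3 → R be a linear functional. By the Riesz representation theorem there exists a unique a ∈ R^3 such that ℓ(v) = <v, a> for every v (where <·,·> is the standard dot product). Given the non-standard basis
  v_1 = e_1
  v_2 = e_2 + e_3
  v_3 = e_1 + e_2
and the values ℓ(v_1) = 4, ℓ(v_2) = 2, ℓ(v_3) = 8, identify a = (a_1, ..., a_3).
a = (4, 4, -2)

Write a = (a_1, ..., a_3) in the standard basis. For each basis vector v_i, ℓ(v_i) = <v_i, a> is a linear equation in the a_j's. Collect the n equations into a matrix system V a = ℓ, where row i of V is v_i (expressed in the standard basis). Since V is invertible (lower-triangular with 1s on the diagonal, up to permutation), solve by back-substitution:
  V =
[[1, 0, 0],
 [0, 1, 1],
 [1, 1, 0]]
  V a = (4, 2, 8)
Solving gives a = (4, 4, -2).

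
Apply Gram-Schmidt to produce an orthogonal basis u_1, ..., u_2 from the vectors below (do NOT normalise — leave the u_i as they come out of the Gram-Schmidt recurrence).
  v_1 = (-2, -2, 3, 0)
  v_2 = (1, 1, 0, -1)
Orthogonal basis:
  u_1 = (-2, -2, 3, 0)
  u_2 = (9/17, 9/17, 12/17, -1)

Apply the Gram-Schmidt recurrence
  u_1 = v_1
  u_i = v_i − Σ_{j<i} ((v_i · u_j) / (u_j · u_j)) · u_j.

Step by step this gives:
  u_1 = (-2, -2, 3, 0)
  u_2 = (9/17, 9/17, 12/17, -1)

Orthogonality check:
  u_2 · u_1 = 0 (should be 0)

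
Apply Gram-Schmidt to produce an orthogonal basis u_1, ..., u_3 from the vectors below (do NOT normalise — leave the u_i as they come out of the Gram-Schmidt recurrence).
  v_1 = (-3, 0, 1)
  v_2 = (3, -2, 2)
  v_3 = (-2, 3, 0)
Orthogonal basis:
  u_1 = (-3, 0, 1)
  u_2 = (9/10, -2, 27/10)
  u_3 = (46/121, 207/121, 138/121)

Apply the Gram-Schmidt recurrence
  u_1 = v_1
  u_i = v_i − Σ_{j<i} ((v_i · u_j) / (u_j · u_j)) · u_j.

Step by step this gives:
  u_1 = (-3, 0, 1)
  u_2 = (9/10, -2, 27/10)
  u_3 = (46/121, 207/121, 138/121)

Orthogonality check:
  u_2 · u_1 = 0 (should be 0)
  u_3 · u_1 = 0 (should be 0)
  u_3 · u_2 = 0 (should be 0)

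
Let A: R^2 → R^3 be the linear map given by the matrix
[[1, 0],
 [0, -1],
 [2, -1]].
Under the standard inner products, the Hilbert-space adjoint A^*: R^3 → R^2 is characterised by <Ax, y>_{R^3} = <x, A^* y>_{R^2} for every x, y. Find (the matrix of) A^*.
A^* = A^T =
[[1, 0, 2],
 [0, -1, -1]]

For real matrices with standard dot products, the defining identity <Ax, y> = <x, A^* y> gives (Ax)^T y = x^T (A^*) y, i.e. x^T A^T y = x^T (A^*) y. Since this holds for all x, y, we must have A^* = A^T. Therefore
A^* =
[[1, 0, 2],
 [0, -1, -1]].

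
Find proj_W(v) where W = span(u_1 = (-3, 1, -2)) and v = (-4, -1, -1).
proj_W(v) = (-39/14, 13/14, -13/7)

Set up U = [u_1 | ... | u_1] ∈ R^(3×1). The projector onto W = col(U) is P = U (U^T U)^(-1) U^T.
Compute U^T U =
  [14],
and U^T v = (13).
Solve U^T U · c = U^T v for the coefficients: c = (13/14). The projection is proj_W(v) = U c.
Check: (v - proj_W(v)) · u_1 = 0  (should be 0).
Result: proj_W(v) = (-39/14, 13/14, -13/7).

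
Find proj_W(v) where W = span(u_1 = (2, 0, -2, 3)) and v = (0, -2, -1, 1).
proj_W(v) = (10/17, 0, -10/17, 15/17)

Set up U = [u_1 | ... | u_1] ∈ R^(4×1). The projector onto W = col(U) is P = U (U^T U)^(-1) U^T.
Compute U^T U =
  [17],
and U^T v = (5).
Solve U^T U · c = U^T v for the coefficients: c = (5/17). The projection is proj_W(v) = U c.
Check: (v - proj_W(v)) · u_1 = 0  (should be 0).
Result: proj_W(v) = (10/17, 0, -10/17, 15/17).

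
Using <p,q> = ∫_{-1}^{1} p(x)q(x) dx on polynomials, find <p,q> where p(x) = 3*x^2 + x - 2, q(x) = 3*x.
<p,q> = 2

Expand the product: p(x)·q(x) = 9*x^3 + 3*x^2 - 6*x.
∫_{-1}^{1} of each monomial x^k gives [2/(k+1) if k even, 0 if k odd]. Integrating term-by-term (or equivalently evaluating the antiderivative F(x) = 9*x^4/4 + x^3 - 3*x^2 at the endpoints):
  F(1) − F(−1) = 1/4 − (-7/4) = 2.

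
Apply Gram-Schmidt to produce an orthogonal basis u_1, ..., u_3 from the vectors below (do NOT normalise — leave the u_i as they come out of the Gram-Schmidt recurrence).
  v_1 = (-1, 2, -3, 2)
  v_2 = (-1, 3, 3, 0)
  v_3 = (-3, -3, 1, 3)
Orthogonal basis:
  u_1 = (-1, 2, -3, 2)
  u_2 = (-10/9, 29/9, 8/3, 2/9)
  u_3 = (-537/169, -420/169, 241/169, 513/169)

Apply the Gram-Schmidt recurrence
  u_1 = v_1
  u_i = v_i − Σ_{j<i} ((v_i · u_j) / (u_j · u_j)) · u_j.

Step by step this gives:
  u_1 = (-1, 2, -3, 2)
  u_2 = (-10/9, 29/9, 8/3, 2/9)
  u_3 = (-537/169, -420/169, 241/169, 513/169)

Orthogonality check:
  u_2 · u_1 = 0 (should be 0)
  u_3 · u_1 = 0 (should be 0)
  u_3 · u_2 = 0 (should be 0)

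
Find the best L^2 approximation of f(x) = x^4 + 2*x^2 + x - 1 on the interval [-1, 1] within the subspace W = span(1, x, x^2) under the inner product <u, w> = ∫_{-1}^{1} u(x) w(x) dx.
g(x) = 20*x^2/7 + x - 38/35

The best approximation g ∈ W is the orthogonal projection of f onto W. Writing g = a_0 + a_1 x + a_2 x^2, the coefficients solve the normal equations G · a = b where
  G_{ij} = <φ_i, φ_j> and b_i = <f, φ_i>, with φ_0 = 1, φ_1 = x, φ_2 = x^2.
G =
  [2, 0, 2/3]
  [0, 2/3, 0]
  [2/3, 0, 2/5],
b = (-4/15, 2/3, 44/105).
Solving gives a_0 = -38/35, a_1 = 1, a_2 = 20/7, so
  g(x) = 20*x^2/7 + x - 38/35.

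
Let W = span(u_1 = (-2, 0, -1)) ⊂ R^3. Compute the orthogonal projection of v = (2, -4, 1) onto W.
proj_W(v) = (2, 0, 1)

Set up U = [u_1 | ... | u_1] ∈ R^(3×1). The projector onto W = col(U) is P = U (U^T U)^(-1) U^T.
Compute U^T U =
  [5],
and U^T v = (-5).
Solve U^T U · c = U^T v for the coefficients: c = (-1). The projection is proj_W(v) = U c.
Check: (v - proj_W(v)) · u_1 = 0  (should be 0).
Result: proj_W(v) = (2, 0, 1).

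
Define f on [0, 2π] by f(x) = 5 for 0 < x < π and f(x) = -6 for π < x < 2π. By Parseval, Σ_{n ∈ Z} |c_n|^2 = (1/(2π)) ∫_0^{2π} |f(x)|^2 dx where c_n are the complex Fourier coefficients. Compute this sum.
Σ |c_n|^2 = 61/2

Parseval equates the L^2 energy of f (normalised by 1/(2π)) with the ℓ^2 sum of its Fourier coefficients: (1/(2π)) ∫_0^{2π} |f|^2 = Σ |c_n|^2.
Compute the left side: (1/(2π)) [∫_0^π 5^2 dx + ∫_π^{2π} (-6)^2 dx] = (1/(2π)) · (25π + 36π) = (25 + 36)/2 = 61/2.
So Σ_{n ∈ Z} |c_n|^2 = 61/2.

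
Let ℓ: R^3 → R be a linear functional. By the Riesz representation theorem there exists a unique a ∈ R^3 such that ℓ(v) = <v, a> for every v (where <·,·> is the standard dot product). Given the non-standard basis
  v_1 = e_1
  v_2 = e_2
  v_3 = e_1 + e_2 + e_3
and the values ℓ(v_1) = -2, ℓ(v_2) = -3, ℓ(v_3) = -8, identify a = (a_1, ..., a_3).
a = (-2, -3, -3)

Write a = (a_1, ..., a_3) in the standard basis. For each basis vector v_i, ℓ(v_i) = <v_i, a> is a linear equation in the a_j's. Collect the n equations into a matrix system V a = ℓ, where row i of V is v_i (expressed in the standard basis). Since V is invertible (lower-triangular with 1s on the diagonal, up to permutation), solve by back-substitution:
  V =
[[1, 0, 0],
 [0, 1, 0],
 [1, 1, 1]]
  V a = (-2, -3, -8)
Solving gives a = (-2, -3, -3).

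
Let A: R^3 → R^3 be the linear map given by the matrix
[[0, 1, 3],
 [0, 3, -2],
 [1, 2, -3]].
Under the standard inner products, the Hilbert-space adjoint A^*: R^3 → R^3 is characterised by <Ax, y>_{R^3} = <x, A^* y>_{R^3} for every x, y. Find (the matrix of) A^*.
A^* = A^T =
[[0, 0, 1],
 [1, 3, 2],
 [3, -2, -3]]

For real matrices with standard dot products, the defining identity <Ax, y> = <x, A^* y> gives (Ax)^T y = x^T (A^*) y, i.e. x^T A^T y = x^T (A^*) y. Since this holds for all x, y, we must have A^* = A^T. Therefore
A^* =
[[0, 0, 1],
 [1, 3, 2],
 [3, -2, -3]].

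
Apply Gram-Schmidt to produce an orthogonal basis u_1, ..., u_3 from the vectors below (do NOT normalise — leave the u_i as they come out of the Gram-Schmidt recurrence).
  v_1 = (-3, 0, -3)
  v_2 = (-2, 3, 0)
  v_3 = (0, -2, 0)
Orthogonal basis:
  u_1 = (-3, 0, -3)
  u_2 = (-1, 3, 1)
  u_3 = (-6/11, -4/11, 6/11)

Apply the Gram-Schmidt recurrence
  u_1 = v_1
  u_i = v_i − Σ_{j<i} ((v_i · u_j) / (u_j · u_j)) · u_j.

Step by step this gives:
  u_1 = (-3, 0, -3)
  u_2 = (-1, 3, 1)
  u_3 = (-6/11, -4/11, 6/11)

Orthogonality check:
  u_2 · u_1 = 0 (should be 0)
  u_3 · u_1 = 0 (should be 0)
  u_3 · u_2 = 0 (should be 0)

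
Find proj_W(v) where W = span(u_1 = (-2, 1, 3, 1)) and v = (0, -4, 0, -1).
proj_W(v) = (2/3, -1/3, -1, -1/3)

Set up U = [u_1 | ... | u_1] ∈ R^(4×1). The projector onto W = col(U) is P = U (U^T U)^(-1) U^T.
Compute U^T U =
  [15],
and U^T v = (-5).
Solve U^T U · c = U^T v for the coefficients: c = (-1/3). The projection is proj_W(v) = U c.
Check: (v - proj_W(v)) · u_1 = 0  (should be 0).
Result: proj_W(v) = (2/3, -1/3, -1, -1/3).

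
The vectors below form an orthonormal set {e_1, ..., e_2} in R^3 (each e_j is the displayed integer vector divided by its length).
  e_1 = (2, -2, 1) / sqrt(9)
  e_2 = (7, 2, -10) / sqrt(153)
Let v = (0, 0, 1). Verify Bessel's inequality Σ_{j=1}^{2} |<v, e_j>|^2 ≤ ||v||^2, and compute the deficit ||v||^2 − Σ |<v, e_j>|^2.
Σ |<v, e_j>|^2 = 13/17; ||v||^2 = 1; deficit = 4/17

Write each e_j = u_j / sqrt(<u_j, u_j>) where u_j is the displayed integer vector. Then <v, e_j> = <v, u_j> / sqrt(<u_j, u_j>), so |<v, e_j>|^2 = <v, u_j>^2 / <u_j, u_j>.
Coefficients: <v, e_1> = 1/sqrt(9), <v, e_2> = -10/sqrt(153).
Square and sum: Σ |<v, e_j>|^2 = 13/17.
Compute ||v||^2 = v·v = 1.
Deficit = 1 − 13/17 = 4/17 ≥ 0, confirming Bessel's inequality. (The deficit equals ||v − Σ <v,e_j> e_j||^2, the squared distance from v to span{e_j}.)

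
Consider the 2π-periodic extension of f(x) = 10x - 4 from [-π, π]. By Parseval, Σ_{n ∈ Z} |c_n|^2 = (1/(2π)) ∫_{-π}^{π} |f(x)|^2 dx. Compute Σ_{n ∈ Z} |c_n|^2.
Σ |c_n|^2 = 100π^2/3 + 16

Expand and integrate term by term over [-π, π]:
  ∫ (10x)^2 dx = 100·(2π^3/3); ∫ 2·10·(-4)·x dx = 0 (odd integrand); ∫ (-4)^2 dx = 16·2π.
So (1/(2π)) ∫_{-π}^{π} (10x - 4)^2 dx = 100π^2/3 + 16 = 100π^2/3 + 16.
Parseval ⇒ Σ |c_n|^2 = 100π^2/3 + 16.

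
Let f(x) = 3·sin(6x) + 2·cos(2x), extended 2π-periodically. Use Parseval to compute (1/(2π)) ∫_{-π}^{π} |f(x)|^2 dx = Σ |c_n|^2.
Σ |c_n|^2 = 13/2

Expand |f|^2 and use orthogonality of {sin(nx), cos(mx)} on [-π, π]:
  ∫_{-π}^{π} sin(nx)^2 dx = π, ∫ cos(mx)^2 dx = π, and cross terms integrate to 0.
So ∫_{-π}^{π} f(x)^2 dx = 3^2 · π + 2^2 · π = (9 + 4)π.
Divide by 2π: (9 + 4)/2 = 13/2.
By Parseval, this equals Σ |c_n|^2.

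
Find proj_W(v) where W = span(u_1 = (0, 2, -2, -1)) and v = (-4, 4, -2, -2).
proj_W(v) = (0, 28/9, -28/9, -14/9)

Set up U = [u_1 | ... | u_1] ∈ R^(4×1). The projector onto W = col(U) is P = U (U^T U)^(-1) U^T.
Compute U^T U =
  [9],
and U^T v = (14).
Solve U^T U · c = U^T v for the coefficients: c = (14/9). The projection is proj_W(v) = U c.
Check: (v - proj_W(v)) · u_1 = 0  (should be 0).
Result: proj_W(v) = (0, 28/9, -28/9, -14/9).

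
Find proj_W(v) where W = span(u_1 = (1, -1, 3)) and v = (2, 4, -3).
proj_W(v) = (-1, 1, -3)

Set up U = [u_1 | ... | u_1] ∈ R^(3×1). The projector onto W = col(U) is P = U (U^T U)^(-1) U^T.
Compute U^T U =
  [11],
and U^T v = (-11).
Solve U^T U · c = U^T v for the coefficients: c = (-1). The projection is proj_W(v) = U c.
Check: (v - proj_W(v)) · u_1 = 0  (should be 0).
Result: proj_W(v) = (-1, 1, -3).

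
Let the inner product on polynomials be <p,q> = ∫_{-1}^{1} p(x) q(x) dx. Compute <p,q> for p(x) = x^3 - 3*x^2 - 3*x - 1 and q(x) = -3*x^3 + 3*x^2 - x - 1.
<p,q> = 96/35

Expand the product: p(x)·q(x) = -3*x^6 + 12*x^5 - x^4 - 4*x^3 + 3*x^2 + 4*x + 1.
∫_{-1}^{1} of each monomial x^k gives [2/(k+1) if k even, 0 if k odd]. Integrating term-by-term (or equivalently evaluating the antiderivative F(x) = -3*x^7/7 + 2*x^6 - x^5/5 - x^4 + x^3 + 2*x^2 + x at the endpoints):
  F(1) − F(−1) = 153/35 − (57/35) = 96/35.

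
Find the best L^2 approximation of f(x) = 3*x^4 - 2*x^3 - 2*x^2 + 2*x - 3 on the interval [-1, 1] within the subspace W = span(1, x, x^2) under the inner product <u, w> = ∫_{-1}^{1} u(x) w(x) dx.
g(x) = 4*x^2/7 + 4*x/5 - 114/35

The best approximation g ∈ W is the orthogonal projection of f onto W. Writing g = a_0 + a_1 x + a_2 x^2, the coefficients solve the normal equations G · a = b where
  G_{ij} = <φ_i, φ_j> and b_i = <f, φ_i>, with φ_0 = 1, φ_1 = x, φ_2 = x^2.
G =
  [2, 0, 2/3]
  [0, 2/3, 0]
  [2/3, 0, 2/5],
b = (-92/15, 8/15, -68/35).
Solving gives a_0 = -114/35, a_1 = 4/5, a_2 = 4/7, so
  g(x) = 4*x^2/7 + 4*x/5 - 114/35.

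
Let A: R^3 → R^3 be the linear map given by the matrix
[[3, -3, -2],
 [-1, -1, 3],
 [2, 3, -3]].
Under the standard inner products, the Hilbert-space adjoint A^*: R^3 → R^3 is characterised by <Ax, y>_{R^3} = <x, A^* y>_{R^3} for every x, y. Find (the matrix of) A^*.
A^* = A^T =
[[3, -1, 2],
 [-3, -1, 3],
 [-2, 3, -3]]

For real matrices with standard dot products, the defining identity <Ax, y> = <x, A^* y> gives (Ax)^T y = x^T (A^*) y, i.e. x^T A^T y = x^T (A^*) y. Since this holds for all x, y, we must have A^* = A^T. Therefore
A^* =
[[3, -1, 2],
 [-3, -1, 3],
 [-2, 3, -3]].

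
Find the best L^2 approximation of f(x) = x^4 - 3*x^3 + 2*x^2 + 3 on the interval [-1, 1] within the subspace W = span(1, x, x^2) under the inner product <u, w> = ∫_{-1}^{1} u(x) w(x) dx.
g(x) = 20*x^2/7 - 9*x/5 + 102/35

The best approximation g ∈ W is the orthogonal projection of f onto W. Writing g = a_0 + a_1 x + a_2 x^2, the coefficients solve the normal equations G · a = b where
  G_{ij} = <φ_i, φ_j> and b_i = <f, φ_i>, with φ_0 = 1, φ_1 = x, φ_2 = x^2.
G =
  [2, 0, 2/3]
  [0, 2/3, 0]
  [2/3, 0, 2/5],
b = (116/15, -6/5, 108/35).
Solving gives a_0 = 102/35, a_1 = -9/5, a_2 = 20/7, so
  g(x) = 20*x^2/7 - 9*x/5 + 102/35.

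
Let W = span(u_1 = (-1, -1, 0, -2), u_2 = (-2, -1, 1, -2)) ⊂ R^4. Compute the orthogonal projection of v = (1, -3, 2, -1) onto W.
proj_W(v) = (-9/11, -7/11, 2/11, -14/11)

Set up U = [u_1 | ... | u_2] ∈ R^(4×2). The projector onto W = col(U) is P = U (U^T U)^(-1) U^T.
Compute U^T U =
  [6, 7]
  [7, 10],
and U^T v = (4, 5).
Solve U^T U · c = U^T v for the coefficients: c = (5/11, 2/11). The projection is proj_W(v) = U c.
Check: (v - proj_W(v)) · u_1 = 0  (should be 0).
Check: (v - proj_W(v)) · u_2 = 0  (should be 0).
Result: proj_W(v) = (-9/11, -7/11, 2/11, -14/11).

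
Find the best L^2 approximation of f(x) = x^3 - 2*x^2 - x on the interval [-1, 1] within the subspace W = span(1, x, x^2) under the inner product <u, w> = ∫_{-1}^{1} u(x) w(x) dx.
g(x) = -2*x^2 - 2*x/5

The best approximation g ∈ W is the orthogonal projection of f onto W. Writing g = a_0 + a_1 x + a_2 x^2, the coefficients solve the normal equations G · a = b where
  G_{ij} = <φ_i, φ_j> and b_i = <f, φ_i>, with φ_0 = 1, φ_1 = x, φ_2 = x^2.
G =
  [2, 0, 2/3]
  [0, 2/3, 0]
  [2/3, 0, 2/5],
b = (-4/3, -4/15, -4/5).
Solving gives a_0 = 0, a_1 = -2/5, a_2 = -2, so
  g(x) = -2*x^2 - 2*x/5.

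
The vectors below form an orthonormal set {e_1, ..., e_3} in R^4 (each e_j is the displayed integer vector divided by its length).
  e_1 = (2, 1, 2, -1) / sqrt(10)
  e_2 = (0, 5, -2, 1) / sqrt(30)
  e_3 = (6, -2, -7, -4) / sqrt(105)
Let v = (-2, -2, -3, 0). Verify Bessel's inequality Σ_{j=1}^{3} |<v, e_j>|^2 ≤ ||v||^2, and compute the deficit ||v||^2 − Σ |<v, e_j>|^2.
Σ |<v, e_j>|^2 = 579/35; ||v||^2 = 17; deficit = 16/35

Write each e_j = u_j / sqrt(<u_j, u_j>) where u_j is the displayed integer vector. Then <v, e_j> = <v, u_j> / sqrt(<u_j, u_j>), so |<v, e_j>|^2 = <v, u_j>^2 / <u_j, u_j>.
Coefficients: <v, e_1> = -12/sqrt(10), <v, e_2> = -4/sqrt(30), <v, e_3> = 13/sqrt(105).
Square and sum: Σ |<v, e_j>|^2 = 579/35.
Compute ||v||^2 = v·v = 17.
Deficit = 17 − 579/35 = 16/35 ≥ 0, confirming Bessel's inequality. (The deficit equals ||v − Σ <v,e_j> e_j||^2, the squared distance from v to span{e_j}.)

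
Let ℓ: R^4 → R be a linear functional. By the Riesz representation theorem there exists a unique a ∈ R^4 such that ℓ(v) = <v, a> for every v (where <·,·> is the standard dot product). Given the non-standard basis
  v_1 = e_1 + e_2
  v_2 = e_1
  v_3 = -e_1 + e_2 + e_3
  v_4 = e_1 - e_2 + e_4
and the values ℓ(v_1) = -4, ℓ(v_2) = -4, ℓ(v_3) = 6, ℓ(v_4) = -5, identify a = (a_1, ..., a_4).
a = (-4, 0, 2, -1)

Write a = (a_1, ..., a_4) in the standard basis. For each basis vector v_i, ℓ(v_i) = <v_i, a> is a linear equation in the a_j's. Collect the n equations into a matrix system V a = ℓ, where row i of V is v_i (expressed in the standard basis). Since V is invertible (lower-triangular with 1s on the diagonal, up to permutation), solve by back-substitution:
  V =
[[1, 1, 0, 0],
 [1, 0, 0, 0],
 [-1, 1, 1, 0],
 [1, -1, 0, 1]]
  V a = (-4, -4, 6, -5)
Solving gives a = (-4, 0, 2, -1).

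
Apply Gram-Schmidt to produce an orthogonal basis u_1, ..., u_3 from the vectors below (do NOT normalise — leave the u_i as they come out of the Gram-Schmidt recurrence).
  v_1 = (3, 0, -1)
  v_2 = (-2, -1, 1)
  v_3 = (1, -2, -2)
Orthogonal basis:
  u_1 = (3, 0, -1)
  u_2 = (1/10, -1, 3/10)
  u_3 = (-7/11, -7/11, -21/11)

Apply the Gram-Schmidt recurrence
  u_1 = v_1
  u_i = v_i − Σ_{j<i} ((v_i · u_j) / (u_j · u_j)) · u_j.

Step by step this gives:
  u_1 = (3, 0, -1)
  u_2 = (1/10, -1, 3/10)
  u_3 = (-7/11, -7/11, -21/11)

Orthogonality check:
  u_2 · u_1 = 0 (should be 0)
  u_3 · u_1 = 0 (should be 0)
  u_3 · u_2 = 0 (should be 0)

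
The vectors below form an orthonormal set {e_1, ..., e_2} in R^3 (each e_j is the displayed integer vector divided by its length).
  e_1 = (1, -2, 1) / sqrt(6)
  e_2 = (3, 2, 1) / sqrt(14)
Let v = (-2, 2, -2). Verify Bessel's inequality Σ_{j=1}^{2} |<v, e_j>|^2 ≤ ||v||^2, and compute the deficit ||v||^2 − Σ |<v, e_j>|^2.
Σ |<v, e_j>|^2 = 248/21; ||v||^2 = 12; deficit = 4/21

Write each e_j = u_j / sqrt(<u_j, u_j>) where u_j is the displayed integer vector. Then <v, e_j> = <v, u_j> / sqrt(<u_j, u_j>), so |<v, e_j>|^2 = <v, u_j>^2 / <u_j, u_j>.
Coefficients: <v, e_1> = -8/sqrt(6), <v, e_2> = -4/sqrt(14).
Square and sum: Σ |<v, e_j>|^2 = 248/21.
Compute ||v||^2 = v·v = 12.
Deficit = 12 − 248/21 = 4/21 ≥ 0, confirming Bessel's inequality. (The deficit equals ||v − Σ <v,e_j> e_j||^2, the squared distance from v to span{e_j}.)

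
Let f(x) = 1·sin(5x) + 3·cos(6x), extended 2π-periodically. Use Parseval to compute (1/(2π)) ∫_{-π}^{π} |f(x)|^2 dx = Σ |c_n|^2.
Σ |c_n|^2 = 5

Expand |f|^2 and use orthogonality of {sin(nx), cos(mx)} on [-π, π]:
  ∫_{-π}^{π} sin(nx)^2 dx = π, ∫ cos(mx)^2 dx = π, and cross terms integrate to 0.
So ∫_{-π}^{π} f(x)^2 dx = 1^2 · π + 3^2 · π = (1 + 9)π.
Divide by 2π: (1 + 9)/2 = 5.
By Parseval, this equals Σ |c_n|^2.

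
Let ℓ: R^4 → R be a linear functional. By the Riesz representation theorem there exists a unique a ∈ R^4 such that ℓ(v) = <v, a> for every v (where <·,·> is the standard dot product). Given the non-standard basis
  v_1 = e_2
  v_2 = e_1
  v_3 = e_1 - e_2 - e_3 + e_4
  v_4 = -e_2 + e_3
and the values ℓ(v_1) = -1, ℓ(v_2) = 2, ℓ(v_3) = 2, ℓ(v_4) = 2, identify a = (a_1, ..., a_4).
a = (2, -1, 1, 0)

Write a = (a_1, ..., a_4) in the standard basis. For each basis vector v_i, ℓ(v_i) = <v_i, a> is a linear equation in the a_j's. Collect the n equations into a matrix system V a = ℓ, where row i of V is v_i (expressed in the standard basis). Since V is invertible (lower-triangular with 1s on the diagonal, up to permutation), solve by back-substitution:
  V =
[[0, 1, 0, 0],
 [1, 0, 0, 0],
 [1, -1, -1, 1],
 [0, -1, 1, 0]]
  V a = (-1, 2, 2, 2)
Solving gives a = (2, -1, 1, 0).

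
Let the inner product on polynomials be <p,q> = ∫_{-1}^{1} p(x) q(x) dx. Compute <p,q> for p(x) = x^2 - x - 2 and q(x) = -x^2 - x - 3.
<p,q> = 58/5

Expand the product: p(x)·q(x) = -x^4 + 5*x + 6.
∫_{-1}^{1} of each monomial x^k gives [2/(k+1) if k even, 0 if k odd]. Integrating term-by-term (or equivalently evaluating the antiderivative F(x) = -x^5/5 + 5*x^2/2 + 6*x at the endpoints):
  F(1) − F(−1) = 83/10 − (-33/10) = 58/5.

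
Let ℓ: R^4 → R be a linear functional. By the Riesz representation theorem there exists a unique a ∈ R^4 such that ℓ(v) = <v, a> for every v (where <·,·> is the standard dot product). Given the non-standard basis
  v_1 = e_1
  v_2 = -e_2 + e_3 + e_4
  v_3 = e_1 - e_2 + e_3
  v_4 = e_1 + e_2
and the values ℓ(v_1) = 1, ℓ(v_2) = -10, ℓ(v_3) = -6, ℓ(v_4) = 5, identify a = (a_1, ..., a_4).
a = (1, 4, -3, -3)

Write a = (a_1, ..., a_4) in the standard basis. For each basis vector v_i, ℓ(v_i) = <v_i, a> is a linear equation in the a_j's. Collect the n equations into a matrix system V a = ℓ, where row i of V is v_i (expressed in the standard basis). Since V is invertible (lower-triangular with 1s on the diagonal, up to permutation), solve by back-substitution:
  V =
[[1, 0, 0, 0],
 [0, -1, 1, 1],
 [1, -1, 1, 0],
 [1, 1, 0, 0]]
  V a = (1, -10, -6, 5)
Solving gives a = (1, 4, -3, -3).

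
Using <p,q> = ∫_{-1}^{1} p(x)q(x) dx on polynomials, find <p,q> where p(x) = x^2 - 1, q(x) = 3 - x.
<p,q> = -4

Expand the product: p(x)·q(x) = -x^3 + 3*x^2 + x - 3.
∫_{-1}^{1} of each monomial x^k gives [2/(k+1) if k even, 0 if k odd]. Integrating term-by-term (or equivalently evaluating the antiderivative F(x) = -x^4/4 + x^3 + x^2/2 - 3*x at the endpoints):
  F(1) − F(−1) = -7/4 − (9/4) = -4.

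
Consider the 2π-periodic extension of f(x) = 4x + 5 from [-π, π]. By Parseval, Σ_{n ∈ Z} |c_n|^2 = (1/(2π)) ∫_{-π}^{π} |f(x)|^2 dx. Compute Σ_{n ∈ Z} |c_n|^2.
Σ |c_n|^2 = 16π^2/3 + 25

Expand and integrate term by term over [-π, π]:
  ∫ (4x)^2 dx = 16·(2π^3/3); ∫ 2·4·(5)·x dx = 0 (odd integrand); ∫ 5^2 dx = 25·2π.
So (1/(2π)) ∫_{-π}^{π} (4x + 5)^2 dx = 16π^2/3 + 25 = 16π^2/3 + 25.
Parseval ⇒ Σ |c_n|^2 = 16π^2/3 + 25.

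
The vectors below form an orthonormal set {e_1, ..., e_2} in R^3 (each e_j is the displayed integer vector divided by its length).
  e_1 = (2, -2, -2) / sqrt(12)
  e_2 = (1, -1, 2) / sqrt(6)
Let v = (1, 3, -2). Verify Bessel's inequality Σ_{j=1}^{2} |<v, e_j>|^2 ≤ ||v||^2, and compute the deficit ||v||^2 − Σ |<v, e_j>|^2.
Σ |<v, e_j>|^2 = 6; ||v||^2 = 14; deficit = 8

Write each e_j = u_j / sqrt(<u_j, u_j>) where u_j is the displayed integer vector. Then <v, e_j> = <v, u_j> / sqrt(<u_j, u_j>), so |<v, e_j>|^2 = <v, u_j>^2 / <u_j, u_j>.
Coefficients: <v, e_1> = 0/sqrt(12), <v, e_2> = -6/sqrt(6).
Square and sum: Σ |<v, e_j>|^2 = 6.
Compute ||v||^2 = v·v = 14.
Deficit = 14 − 6 = 8 ≥ 0, confirming Bessel's inequality. (The deficit equals ||v − Σ <v,e_j> e_j||^2, the squared distance from v to span{e_j}.)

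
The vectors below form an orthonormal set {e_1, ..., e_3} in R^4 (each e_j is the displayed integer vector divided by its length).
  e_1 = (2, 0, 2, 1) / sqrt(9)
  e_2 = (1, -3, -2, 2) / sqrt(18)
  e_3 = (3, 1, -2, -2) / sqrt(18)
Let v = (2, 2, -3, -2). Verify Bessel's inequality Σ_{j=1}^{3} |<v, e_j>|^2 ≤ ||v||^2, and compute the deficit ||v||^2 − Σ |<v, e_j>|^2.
Σ |<v, e_j>|^2 = 20; ||v||^2 = 21; deficit = 1

Write each e_j = u_j / sqrt(<u_j, u_j>) where u_j is the displayed integer vector. Then <v, e_j> = <v, u_j> / sqrt(<u_j, u_j>), so |<v, e_j>|^2 = <v, u_j>^2 / <u_j, u_j>.
Coefficients: <v, e_1> = -4/sqrt(9), <v, e_2> = -2/sqrt(18), <v, e_3> = 18/sqrt(18).
Square and sum: Σ |<v, e_j>|^2 = 20.
Compute ||v||^2 = v·v = 21.
Deficit = 21 − 20 = 1 ≥ 0, confirming Bessel's inequality. (The deficit equals ||v − Σ <v,e_j> e_j||^2, the squared distance from v to span{e_j}.)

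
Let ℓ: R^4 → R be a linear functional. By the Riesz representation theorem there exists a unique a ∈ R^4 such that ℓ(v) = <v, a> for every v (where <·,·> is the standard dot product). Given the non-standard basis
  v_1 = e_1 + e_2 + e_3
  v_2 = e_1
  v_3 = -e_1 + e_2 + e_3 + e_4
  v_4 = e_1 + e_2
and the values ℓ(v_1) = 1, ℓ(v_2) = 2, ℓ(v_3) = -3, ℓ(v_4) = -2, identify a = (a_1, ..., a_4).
a = (2, -4, 3, 0)

Write a = (a_1, ..., a_4) in the standard basis. For each basis vector v_i, ℓ(v_i) = <v_i, a> is a linear equation in the a_j's. Collect the n equations into a matrix system V a = ℓ, where row i of V is v_i (expressed in the standard basis). Since V is invertible (lower-triangular with 1s on the diagonal, up to permutation), solve by back-substitution:
  V =
[[1, 1, 1, 0],
 [1, 0, 0, 0],
 [-1, 1, 1, 1],
 [1, 1, 0, 0]]
  V a = (1, 2, -3, -2)
Solving gives a = (2, -4, 3, 0).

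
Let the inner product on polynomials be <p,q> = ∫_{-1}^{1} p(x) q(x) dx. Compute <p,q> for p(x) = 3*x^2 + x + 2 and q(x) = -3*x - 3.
<p,q> = -20

Expand the product: p(x)·q(x) = -9*x^3 - 12*x^2 - 9*x - 6.
∫_{-1}^{1} of each monomial x^k gives [2/(k+1) if k even, 0 if k odd]. Integrating term-by-term (or equivalently evaluating the antiderivative F(x) = -9*x^4/4 - 4*x^3 - 9*x^2/2 - 6*x at the endpoints):
  F(1) − F(−1) = -67/4 − (13/4) = -20.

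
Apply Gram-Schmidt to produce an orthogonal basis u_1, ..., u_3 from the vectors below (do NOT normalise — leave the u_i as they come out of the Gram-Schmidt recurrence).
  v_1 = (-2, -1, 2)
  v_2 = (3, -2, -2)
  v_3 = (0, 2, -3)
Orthogonal basis:
  u_1 = (-2, -1, 2)
  u_2 = (11/9, -26/9, -2/9)
  u_3 = (-102/89, -34/89, -119/89)

Apply the Gram-Schmidt recurrence
  u_1 = v_1
  u_i = v_i − Σ_{j<i} ((v_i · u_j) / (u_j · u_j)) · u_j.

Step by step this gives:
  u_1 = (-2, -1, 2)
  u_2 = (11/9, -26/9, -2/9)
  u_3 = (-102/89, -34/89, -119/89)

Orthogonality check:
  u_2 · u_1 = 0 (should be 0)
  u_3 · u_1 = 0 (should be 0)
  u_3 · u_2 = 0 (should be 0)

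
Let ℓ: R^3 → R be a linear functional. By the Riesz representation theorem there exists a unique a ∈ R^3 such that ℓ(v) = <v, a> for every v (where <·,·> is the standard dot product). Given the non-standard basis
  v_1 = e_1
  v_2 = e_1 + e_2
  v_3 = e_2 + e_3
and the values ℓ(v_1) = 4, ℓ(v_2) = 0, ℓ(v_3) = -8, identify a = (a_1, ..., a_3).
a = (4, -4, -4)

Write a = (a_1, ..., a_3) in the standard basis. For each basis vector v_i, ℓ(v_i) = <v_i, a> is a linear equation in the a_j's. Collect the n equations into a matrix system V a = ℓ, where row i of V is v_i (expressed in the standard basis). Since V is invertible (lower-triangular with 1s on the diagonal, up to permutation), solve by back-substitution:
  V =
[[1, 0, 0],
 [1, 1, 0],
 [0, 1, 1]]
  V a = (4, 0, -8)
Solving gives a = (4, -4, -4).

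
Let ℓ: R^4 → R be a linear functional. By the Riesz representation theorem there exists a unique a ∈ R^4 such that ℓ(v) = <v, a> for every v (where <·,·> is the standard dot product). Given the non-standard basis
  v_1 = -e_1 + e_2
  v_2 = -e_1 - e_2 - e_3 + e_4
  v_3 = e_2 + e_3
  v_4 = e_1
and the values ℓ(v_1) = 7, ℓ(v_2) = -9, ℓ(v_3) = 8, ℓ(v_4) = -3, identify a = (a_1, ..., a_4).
a = (-3, 4, 4, -4)

Write a = (a_1, ..., a_4) in the standard basis. For each basis vector v_i, ℓ(v_i) = <v_i, a> is a linear equation in the a_j's. Collect the n equations into a matrix system V a = ℓ, where row i of V is v_i (expressed in the standard basis). Since V is invertible (lower-triangular with 1s on the diagonal, up to permutation), solve by back-substitution:
  V =
[[-1, 1, 0, 0],
 [-1, -1, -1, 1],
 [0, 1, 1, 0],
 [1, 0, 0, 0]]
  V a = (7, -9, 8, -3)
Solving gives a = (-3, 4, 4, -4).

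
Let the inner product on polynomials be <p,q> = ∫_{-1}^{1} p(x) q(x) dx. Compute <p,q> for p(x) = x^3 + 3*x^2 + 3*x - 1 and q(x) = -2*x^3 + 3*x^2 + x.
<p,q> = 36/35

Expand the product: p(x)·q(x) = -2*x^6 - 3*x^5 + 4*x^4 + 14*x^3 - x.
∫_{-1}^{1} of each monomial x^k gives [2/(k+1) if k even, 0 if k odd]. Integrating term-by-term (or equivalently evaluating the antiderivative F(x) = -2*x^7/7 - x^6/2 + 4*x^5/5 + 7*x^4/2 - x^2/2 at the endpoints):
  F(1) − F(−1) = 211/70 − (139/70) = 36/35.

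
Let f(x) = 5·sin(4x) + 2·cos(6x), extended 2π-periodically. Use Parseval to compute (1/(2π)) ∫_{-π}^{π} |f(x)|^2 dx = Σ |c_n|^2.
Σ |c_n|^2 = 29/2

Expand |f|^2 and use orthogonality of {sin(nx), cos(mx)} on [-π, π]:
  ∫_{-π}^{π} sin(nx)^2 dx = π, ∫ cos(mx)^2 dx = π, and cross terms integrate to 0.
So ∫_{-π}^{π} f(x)^2 dx = 5^2 · π + 2^2 · π = (25 + 4)π.
Divide by 2π: (25 + 4)/2 = 29/2.
By Parseval, this equals Σ |c_n|^2.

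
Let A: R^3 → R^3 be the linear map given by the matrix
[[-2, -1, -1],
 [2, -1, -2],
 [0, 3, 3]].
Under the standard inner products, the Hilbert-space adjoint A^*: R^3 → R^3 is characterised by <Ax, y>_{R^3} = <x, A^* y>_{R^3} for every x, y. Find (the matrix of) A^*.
A^* = A^T =
[[-2, 2, 0],
 [-1, -1, 3],
 [-1, -2, 3]]

For real matrices with standard dot products, the defining identity <Ax, y> = <x, A^* y> gives (Ax)^T y = x^T (A^*) y, i.e. x^T A^T y = x^T (A^*) y. Since this holds for all x, y, we must have A^* = A^T. Therefore
A^* =
[[-2, 2, 0],
 [-1, -1, 3],
 [-1, -2, 3]].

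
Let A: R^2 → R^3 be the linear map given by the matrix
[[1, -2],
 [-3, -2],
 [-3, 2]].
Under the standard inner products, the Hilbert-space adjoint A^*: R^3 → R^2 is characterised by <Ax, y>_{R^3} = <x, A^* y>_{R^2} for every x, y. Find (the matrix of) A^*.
A^* = A^T =
[[1, -3, -3],
 [-2, -2, 2]]

For real matrices with standard dot products, the defining identity <Ax, y> = <x, A^* y> gives (Ax)^T y = x^T (A^*) y, i.e. x^T A^T y = x^T (A^*) y. Since this holds for all x, y, we must have A^* = A^T. Therefore
A^* =
[[1, -3, -3],
 [-2, -2, 2]].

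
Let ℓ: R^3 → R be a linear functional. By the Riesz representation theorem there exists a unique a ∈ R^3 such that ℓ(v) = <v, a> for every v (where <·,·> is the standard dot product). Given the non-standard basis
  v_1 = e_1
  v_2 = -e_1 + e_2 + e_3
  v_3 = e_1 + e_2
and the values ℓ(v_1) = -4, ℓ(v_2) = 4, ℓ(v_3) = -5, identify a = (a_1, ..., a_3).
a = (-4, -1, 1)

Write a = (a_1, ..., a_3) in the standard basis. For each basis vector v_i, ℓ(v_i) = <v_i, a> is a linear equation in the a_j's. Collect the n equations into a matrix system V a = ℓ, where row i of V is v_i (expressed in the standard basis). Since V is invertible (lower-triangular with 1s on the diagonal, up to permutation), solve by back-substitution:
  V =
[[1, 0, 0],
 [-1, 1, 1],
 [1, 1, 0]]
  V a = (-4, 4, -5)
Solving gives a = (-4, -1, 1).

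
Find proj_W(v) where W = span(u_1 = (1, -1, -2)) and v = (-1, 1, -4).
proj_W(v) = (1, -1, -2)

Set up U = [u_1 | ... | u_1] ∈ R^(3×1). The projector onto W = col(U) is P = U (U^T U)^(-1) U^T.
Compute U^T U =
  [6],
and U^T v = (6).
Solve U^T U · c = U^T v for the coefficients: c = (1). The projection is proj_W(v) = U c.
Check: (v - proj_W(v)) · u_1 = 0  (should be 0).
Result: proj_W(v) = (1, -1, -2).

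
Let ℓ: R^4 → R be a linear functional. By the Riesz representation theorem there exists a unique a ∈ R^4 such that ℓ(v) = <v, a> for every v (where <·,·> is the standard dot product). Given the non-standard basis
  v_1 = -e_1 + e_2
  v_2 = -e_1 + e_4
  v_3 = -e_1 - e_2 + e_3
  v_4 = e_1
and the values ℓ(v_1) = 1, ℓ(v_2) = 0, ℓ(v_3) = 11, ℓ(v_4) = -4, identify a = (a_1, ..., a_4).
a = (-4, -3, 4, -4)

Write a = (a_1, ..., a_4) in the standard basis. For each basis vector v_i, ℓ(v_i) = <v_i, a> is a linear equation in the a_j's. Collect the n equations into a matrix system V a = ℓ, where row i of V is v_i (expressed in the standard basis). Since V is invertible (lower-triangular with 1s on the diagonal, up to permutation), solve by back-substitution:
  V =
[[-1, 1, 0, 0],
 [-1, 0, 0, 1],
 [-1, -1, 1, 0],
 [1, 0, 0, 0]]
  V a = (1, 0, 11, -4)
Solving gives a = (-4, -3, 4, -4).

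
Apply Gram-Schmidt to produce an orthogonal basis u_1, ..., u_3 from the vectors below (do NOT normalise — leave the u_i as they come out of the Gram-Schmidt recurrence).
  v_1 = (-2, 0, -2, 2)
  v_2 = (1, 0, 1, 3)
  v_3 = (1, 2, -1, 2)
Orthogonal basis:
  u_1 = (-2, 0, -2, 2)
  u_2 = (4/3, 0, 4/3, 8/3)
  u_3 = (1, 2, -1, 0)

Apply the Gram-Schmidt recurrence
  u_1 = v_1
  u_i = v_i − Σ_{j<i} ((v_i · u_j) / (u_j · u_j)) · u_j.

Step by step this gives:
  u_1 = (-2, 0, -2, 2)
  u_2 = (4/3, 0, 4/3, 8/3)
  u_3 = (1, 2, -1, 0)

Orthogonality check:
  u_2 · u_1 = 0 (should be 0)
  u_3 · u_1 = 0 (should be 0)
  u_3 · u_2 = 0 (should be 0)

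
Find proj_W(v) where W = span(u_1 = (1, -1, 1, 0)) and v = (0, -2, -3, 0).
proj_W(v) = (-1/3, 1/3, -1/3, 0)

Set up U = [u_1 | ... | u_1] ∈ R^(4×1). The projector onto W = col(U) is P = U (U^T U)^(-1) U^T.
Compute U^T U =
  [3],
and U^T v = (-1).
Solve U^T U · c = U^T v for the coefficients: c = (-1/3). The projection is proj_W(v) = U c.
Check: (v - proj_W(v)) · u_1 = 0  (should be 0).
Result: proj_W(v) = (-1/3, 1/3, -1/3, 0).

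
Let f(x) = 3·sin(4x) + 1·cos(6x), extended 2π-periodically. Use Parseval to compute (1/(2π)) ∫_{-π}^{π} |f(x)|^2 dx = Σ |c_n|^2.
Σ |c_n|^2 = 5

Expand |f|^2 and use orthogonality of {sin(nx), cos(mx)} on [-π, π]:
  ∫_{-π}^{π} sin(nx)^2 dx = π, ∫ cos(mx)^2 dx = π, and cross terms integrate to 0.
So ∫_{-π}^{π} f(x)^2 dx = 3^2 · π + 1^2 · π = (9 + 1)π.
Divide by 2π: (9 + 1)/2 = 5.
By Parseval, this equals Σ |c_n|^2.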